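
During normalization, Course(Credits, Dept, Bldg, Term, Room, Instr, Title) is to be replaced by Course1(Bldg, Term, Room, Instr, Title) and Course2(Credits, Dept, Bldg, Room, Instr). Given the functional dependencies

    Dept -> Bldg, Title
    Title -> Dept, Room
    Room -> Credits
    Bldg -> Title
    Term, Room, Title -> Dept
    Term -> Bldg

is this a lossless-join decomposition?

Common attributes: Course1 ∩ Course2 = {Bldg, Room, Instr}.
Closure of {Bldg, Room, Instr}: Room → Credits applies, adding Credits; Bldg → Title applies, adding Title; Title → Dept, Room applies, adding Dept. So (Bldg, Room, Instr)⁺ = {Credits, Dept, Bldg, Room, Instr, Title}.
This closure contains every attribute of Course2, so Course1 ∩ Course2 → Course2. The join is lossless.

Yes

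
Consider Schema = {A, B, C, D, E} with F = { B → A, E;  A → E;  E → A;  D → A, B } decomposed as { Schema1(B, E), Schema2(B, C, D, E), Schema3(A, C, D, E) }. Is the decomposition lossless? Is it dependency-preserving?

lossless and dependency-preserving

Lossless test (chase): Rows 1 and 2 agree on B; apply B→A, E and equate their A, E entries. Rows 1 and 3 agree on E; apply E→A and equate their A entries. Rows 2 and 3 agree on D; apply D→A, B and equate their A, B entries. Row 2 is now all distinguished symbols — the join is lossless.
Dependency preservation: B → A, E; D → A, B are not contained in any single fragment, but the restricted closure of each left-hand side across the fragments still reaches the right-hand side; the remaining FDs each lie inside some fragment. All dependencies are preserved.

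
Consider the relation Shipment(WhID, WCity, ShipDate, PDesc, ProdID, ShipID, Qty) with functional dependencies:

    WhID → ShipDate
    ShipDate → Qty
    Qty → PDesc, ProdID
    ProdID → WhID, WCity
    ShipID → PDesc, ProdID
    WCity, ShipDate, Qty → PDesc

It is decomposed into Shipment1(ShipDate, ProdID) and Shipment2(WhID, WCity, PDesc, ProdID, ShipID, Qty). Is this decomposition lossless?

Common attributes: Shipment1 ∩ Shipment2 = {ProdID}.
Closure of {ProdID}: ProdID → WhID, WCity applies, adding WhID, WCity; WhID → ShipDate applies, adding ShipDate; ShipDate → Qty applies, adding Qty; Qty → PDesc, ProdID applies, adding PDesc. So (ProdID)⁺ = {WhID, WCity, ShipDate, PDesc, ProdID, Qty}.
This closure contains every attribute of Shipment1, so Shipment1 ∩ Shipment2 → Shipment1. The join is lossless.

Yes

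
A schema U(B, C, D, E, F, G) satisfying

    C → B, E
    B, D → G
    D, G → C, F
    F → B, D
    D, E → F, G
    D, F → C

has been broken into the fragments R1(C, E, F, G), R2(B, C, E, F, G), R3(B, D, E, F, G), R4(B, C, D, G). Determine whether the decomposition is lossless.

Yes

Chase test. Columns are B, C, D, E, F, G; row i has aⱼ where attribute j ∈ Ri, else bᵢⱼ.
Initial tableau (one row per fragment):
  row 1: b11 a2 b13 a4 a5 a6
  row 2: a1 a2 b23 a4 a5 a6
  row 3: a1 b32 a3 a4 a5 a6
  row 4: a1 a2 a3 b44 b45 a6
Rows 1 and 2 agree on C; apply C→B, E and equate their B, E entries.
Rows 1 and 4 agree on C; apply C→B, E and equate their B, E entries.
Rows 3 and 4 agree on D, G; apply D, G→C, F and equate their C, F entries.
Rows 1 and 2 agree on F; apply F→B, D and equate their B, D entries.
Rows 1 and 3 agree on F; apply F→B, D and equate their B, D entries.
Row 1 is now all distinguished symbols — the join is lossless.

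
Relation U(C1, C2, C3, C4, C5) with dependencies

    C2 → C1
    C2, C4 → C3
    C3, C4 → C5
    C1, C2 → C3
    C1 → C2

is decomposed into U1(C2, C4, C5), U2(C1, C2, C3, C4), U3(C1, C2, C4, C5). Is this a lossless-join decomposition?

Yes

Chase test. Columns are C1, C2, C3, C4, C5; row i has aⱼ where attribute j ∈ Ui, else bᵢⱼ.
Initial tableau (one row per fragment):
  row 1: b11 a2 b13 a4 a5
  row 2: a1 a2 a3 a4 b25
  row 3: a1 a2 b33 a4 a5
Rows 1 and 2 agree on C2; apply C2→C1 and equate their C1 entries.
Rows 1 and 2 agree on C2, C4; apply C2, C4→C3 and equate their C3 entries.
Rows 1 and 3 agree on C2, C4; apply C2, C4→C3 and equate their C3 entries.
Rows 1 and 2 agree on C3, C4; apply C3, C4→C5 and equate their C5 entries.
Row 1 is now all distinguished symbols — the join is lossless.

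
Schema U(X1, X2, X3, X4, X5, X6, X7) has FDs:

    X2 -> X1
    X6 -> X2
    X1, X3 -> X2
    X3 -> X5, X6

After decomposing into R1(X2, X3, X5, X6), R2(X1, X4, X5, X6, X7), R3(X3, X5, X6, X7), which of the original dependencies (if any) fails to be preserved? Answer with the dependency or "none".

Check X2 → X1: no single fragment contains all of {X1, X2}, and the restricted closure of {X2} across the fragments never reaches {X1}.
X6 → X2 is preserved.
X1, X3 → X2 is preserved.
X3 → X5, X6 is preserved.

X2 -> X1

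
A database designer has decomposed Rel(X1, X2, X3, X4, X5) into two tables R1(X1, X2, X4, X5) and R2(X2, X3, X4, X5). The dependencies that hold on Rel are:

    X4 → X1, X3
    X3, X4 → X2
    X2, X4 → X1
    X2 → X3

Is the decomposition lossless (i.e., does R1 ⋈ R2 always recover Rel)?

Common attributes: R1 ∩ R2 = {X2, X4, X5}.
Closure of {X2, X4, X5}: X4 → X1, X3 applies, adding X1, X3. So (X2, X4, X5)⁺ = {X1, X2, X3, X4, X5}.
This closure contains every attribute of R1, so R1 ∩ R2 → R1. The join is lossless.

Yes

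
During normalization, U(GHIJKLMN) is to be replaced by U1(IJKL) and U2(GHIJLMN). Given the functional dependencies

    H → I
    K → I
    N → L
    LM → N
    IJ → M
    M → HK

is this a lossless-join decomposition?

Yes

Common attributes: U1 ∩ U2 = {IJL}.
Closure of {IJL}: IJ → M applies, adding M; M → HK applies, adding HK; LM → N applies, adding N. So (IJL)⁺ = {HIJKLMN}.
This closure contains every attribute of U1, so U1 ∩ U2 → U1. The join is lossless.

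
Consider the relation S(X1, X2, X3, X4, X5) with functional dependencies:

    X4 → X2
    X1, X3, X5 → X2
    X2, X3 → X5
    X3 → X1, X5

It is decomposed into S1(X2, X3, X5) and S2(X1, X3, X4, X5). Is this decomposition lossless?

Common attributes: S1 ∩ S2 = {X3, X5}.
Closure of {X3, X5}: X3 → X1, X5 applies, adding X1; X1, X3, X5 → X2 applies, adding X2. So (X3, X5)⁺ = {X1, X2, X3, X5}.
This closure contains every attribute of S1, so S1 ∩ S2 → S1. The join is lossless.

Yes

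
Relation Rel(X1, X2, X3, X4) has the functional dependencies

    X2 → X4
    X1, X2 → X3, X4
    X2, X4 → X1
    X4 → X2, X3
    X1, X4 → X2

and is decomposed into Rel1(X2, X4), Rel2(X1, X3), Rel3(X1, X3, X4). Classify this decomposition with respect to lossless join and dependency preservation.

lossless and dependency-preserving

Lossless test (chase): Rows 1 and 3 agree on X4; apply X4→X2, X3 and equate their X2, X3 entries. Rows 1 and 3 agree on X2, X4; apply X2, X4→X1 and equate their X1 entries. Row 1 is now all distinguished symbols — the join is lossless.
Dependency preservation: X1, X2 → X3, X4; X2, X4 → X1; X4 → X2, X3; X1, X4 → X2 are not contained in any single fragment, but the restricted closure of each left-hand side across the fragments still reaches the right-hand side; the remaining FDs each lie inside some fragment. All dependencies are preserved.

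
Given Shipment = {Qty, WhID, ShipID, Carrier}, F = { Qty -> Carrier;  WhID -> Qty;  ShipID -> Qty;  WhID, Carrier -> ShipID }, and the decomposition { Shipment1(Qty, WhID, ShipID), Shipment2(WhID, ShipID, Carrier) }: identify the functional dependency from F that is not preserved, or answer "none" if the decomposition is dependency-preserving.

Check Qty → Carrier: no single fragment contains all of {Qty, Carrier}, and the restricted closure of {Qty} across the fragments never reaches {Carrier}.
WhID → Qty is preserved.
ShipID → Qty is preserved.
WhID, Carrier → ShipID is preserved.

Qty -> Carrier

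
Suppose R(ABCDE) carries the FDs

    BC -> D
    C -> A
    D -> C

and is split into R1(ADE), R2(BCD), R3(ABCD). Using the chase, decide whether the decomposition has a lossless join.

Chase test. Columns are ABCDE; row i has aⱼ where attribute j ∈ Ri, else bᵢⱼ.
Initial tableau (one row per fragment):
  row 1: a1 b12 b13 a4 a5
  row 2: b21 a2 a3 a4 b25
  row 3: a1 a2 a3 a4 b35
Rows 2 and 3 agree on C; apply C→A and equate their A entries.
Rows 1 and 2 agree on D; apply D→C and equate their C entries.
No row becomes fully distinguished — the join is lossy.

No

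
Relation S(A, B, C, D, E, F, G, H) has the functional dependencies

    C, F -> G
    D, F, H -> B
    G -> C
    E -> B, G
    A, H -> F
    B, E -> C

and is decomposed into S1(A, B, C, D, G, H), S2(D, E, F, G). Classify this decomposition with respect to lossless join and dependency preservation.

lossy and not dependency-preserving

Lossless test: (D, G)⁺ = {C, D, G}, which is a superkey of neither fragment — lossy.
Dependency preservation: the restricted closure of {C, F} across the fragments never reaches {G}, so C, F → G cannot be enforced without a join — not preserved.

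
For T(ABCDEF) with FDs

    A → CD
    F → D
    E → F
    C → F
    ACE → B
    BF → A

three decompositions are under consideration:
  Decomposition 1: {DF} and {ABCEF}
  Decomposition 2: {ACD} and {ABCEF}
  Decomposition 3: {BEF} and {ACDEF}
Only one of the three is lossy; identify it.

Decomposition 3

Decomposition 1: common = {F}, closure = {DF} → lossless.
Decomposition 2: common = {AC}, closure = {ACDF} → lossless.
Decomposition 3: common = {EF}, closure = {DEF} → lossy.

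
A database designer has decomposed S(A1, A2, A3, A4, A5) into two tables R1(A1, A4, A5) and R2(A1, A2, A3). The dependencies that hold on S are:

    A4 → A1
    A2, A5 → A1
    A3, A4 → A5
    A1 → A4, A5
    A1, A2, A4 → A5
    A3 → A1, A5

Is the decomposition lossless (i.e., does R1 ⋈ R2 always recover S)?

Common attributes: R1 ∩ R2 = {A1}.
Closure of {A1}: A1 → A4, A5 applies, adding A4, A5. So (A1)⁺ = {A1, A4, A5}.
This closure contains every attribute of R1, so R1 ∩ R2 → R1. The join is lossless.

Yes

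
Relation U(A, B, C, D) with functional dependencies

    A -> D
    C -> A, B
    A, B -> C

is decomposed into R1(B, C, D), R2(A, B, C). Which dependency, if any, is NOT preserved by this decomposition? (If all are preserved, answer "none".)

Check A → D: no single fragment contains all of {A, D}, and the restricted closure of {A} across the fragments never reaches {D}.
C → A, B is preserved.
A, B → C is preserved.

A -> D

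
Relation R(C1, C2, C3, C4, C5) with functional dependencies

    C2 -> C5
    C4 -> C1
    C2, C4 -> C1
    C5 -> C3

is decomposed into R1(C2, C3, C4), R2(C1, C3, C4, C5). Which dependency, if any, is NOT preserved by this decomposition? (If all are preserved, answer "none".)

C2 -> C5

Check C2 → C5: no single fragment contains all of {C2, C5}, and the restricted closure of {C2} across the fragments never reaches {C5}.
C4 → C1 is preserved.
C2, C4 → C1 is preserved.
C5 → C3 is preserved.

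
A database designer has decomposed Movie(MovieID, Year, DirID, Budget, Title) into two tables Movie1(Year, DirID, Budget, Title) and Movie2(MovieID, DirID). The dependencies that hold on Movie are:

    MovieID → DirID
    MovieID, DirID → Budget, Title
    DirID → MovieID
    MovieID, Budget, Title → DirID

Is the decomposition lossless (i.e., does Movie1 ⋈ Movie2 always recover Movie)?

Yes

Common attributes: Movie1 ∩ Movie2 = {DirID}.
Closure of {DirID}: DirID → MovieID applies, adding MovieID; MovieID, DirID → Budget, Title applies, adding Budget, Title. So (DirID)⁺ = {MovieID, DirID, Budget, Title}.
This closure contains every attribute of Movie2, so Movie1 ∩ Movie2 → Movie2. The join is lossless.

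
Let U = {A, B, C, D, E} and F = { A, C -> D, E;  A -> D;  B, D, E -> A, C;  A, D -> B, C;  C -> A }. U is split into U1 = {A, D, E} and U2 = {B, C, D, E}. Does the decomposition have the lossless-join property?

No

Common attributes: U1 ∩ U2 = {D, E}.
No dependency enlarges {D, E}, so (D, E)⁺ = {D, E}.
The closure contains neither all of U1 = {A, D, E} nor all of U2 = {B, C, D, E}, so the common attributes are not a superkey of either fragment. The join is lossy.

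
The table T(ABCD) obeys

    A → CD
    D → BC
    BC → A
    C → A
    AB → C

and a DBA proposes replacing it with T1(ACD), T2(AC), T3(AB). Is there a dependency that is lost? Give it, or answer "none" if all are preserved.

A → CD lies within T1.
D → BC: restricted closure across fragments reaches BC.
BC → A: restricted closure across fragments reaches A.
C → A lies within T1.
AB → C: restricted closure across fragments reaches C.
Every dependency is enforceable on the fragments, so the decomposition is dependency-preserving.

none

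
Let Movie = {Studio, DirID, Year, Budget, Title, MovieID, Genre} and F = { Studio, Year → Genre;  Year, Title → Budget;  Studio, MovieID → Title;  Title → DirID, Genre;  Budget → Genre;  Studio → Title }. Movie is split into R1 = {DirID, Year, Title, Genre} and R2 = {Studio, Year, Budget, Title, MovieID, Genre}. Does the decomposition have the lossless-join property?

Yes

Common attributes: R1 ∩ R2 = {Year, Title, Genre}.
Closure of {Year, Title, Genre}: Year, Title → Budget applies, adding Budget; Title → DirID, Genre applies, adding DirID. So (Year, Title, Genre)⁺ = {DirID, Year, Budget, Title, Genre}.
This closure contains every attribute of R1, so R1 ∩ R2 → R1. The join is lossless.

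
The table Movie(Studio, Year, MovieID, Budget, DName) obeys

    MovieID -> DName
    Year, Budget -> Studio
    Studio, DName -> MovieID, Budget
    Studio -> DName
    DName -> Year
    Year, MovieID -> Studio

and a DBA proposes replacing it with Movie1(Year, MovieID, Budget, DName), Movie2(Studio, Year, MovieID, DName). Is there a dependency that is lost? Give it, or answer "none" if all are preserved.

MovieID → DName lies within Movie1.
Year, Budget → Studio: restricted closure across fragments reaches Studio.
Studio, DName → MovieID, Budget: restricted closure across fragments reaches MovieID, Budget.
Studio → DName lies within Movie2.
DName → Year lies within Movie1.
Year, MovieID → Studio lies within Movie2.
Every dependency is enforceable on the fragments, so the decomposition is dependency-preserving.

none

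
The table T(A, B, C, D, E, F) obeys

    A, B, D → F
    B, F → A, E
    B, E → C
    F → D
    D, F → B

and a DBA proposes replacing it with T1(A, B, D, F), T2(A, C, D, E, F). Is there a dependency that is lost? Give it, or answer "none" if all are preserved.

Check B, E → C: no single fragment contains all of {B, C, E}, and the restricted closure of {B, E} across the fragments never reaches {C}.
A, B, D → F is preserved.
B, F → A, E is preserved.
F → D is preserved.
D, F → B is preserved.

B, E → C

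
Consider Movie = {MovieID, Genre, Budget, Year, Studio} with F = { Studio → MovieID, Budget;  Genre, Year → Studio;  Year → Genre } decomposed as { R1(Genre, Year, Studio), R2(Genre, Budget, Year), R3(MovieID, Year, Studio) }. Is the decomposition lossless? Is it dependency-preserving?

lossless but not dependency-preserving

Lossless test (chase): Rows 1 and 3 agree on Studio; apply Studio→MovieID, Budget and equate their MovieID, Budget entries. Rows 1 and 2 agree on Genre, Year; apply Genre, Year→Studio and equate their Studio entries. Rows 1 and 3 agree on Year; apply Year→Genre and equate their Genre entries. Rows 1 and 2 agree on Studio; apply Studio→MovieID, Budget and equate their MovieID, Budget entries. Row 1 is now all distinguished symbols — the join is lossless.
Dependency preservation: the restricted closure of {Studio} across the fragments never reaches {MovieID, Budget}, so Studio → MovieID, Budget cannot be enforced without a join — not preserved.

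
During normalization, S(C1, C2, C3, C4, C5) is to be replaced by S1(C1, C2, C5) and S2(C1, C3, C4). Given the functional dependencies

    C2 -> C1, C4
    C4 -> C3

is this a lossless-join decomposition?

No

Common attributes: S1 ∩ S2 = {C1}.
No dependency enlarges {C1}, so (C1)⁺ = {C1}.
The closure contains neither all of S1 = {C1, C2, C5} nor all of S2 = {C1, C3, C4}, so the common attributes are not a superkey of either fragment. The join is lossy.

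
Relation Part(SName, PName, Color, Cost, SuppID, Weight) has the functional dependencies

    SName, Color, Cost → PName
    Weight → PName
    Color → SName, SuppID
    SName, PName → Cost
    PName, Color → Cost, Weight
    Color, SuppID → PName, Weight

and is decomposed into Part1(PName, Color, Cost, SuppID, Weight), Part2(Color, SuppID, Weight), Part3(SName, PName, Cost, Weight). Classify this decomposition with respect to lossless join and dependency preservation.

lossy and not dependency-preserving

Lossless test (chase): Rows 1 and 2 agree on Weight; apply Weight→PName and equate their PName entries. Rows 1 and 2 agree on Color; apply Color→SName, SuppID and equate their SName, SuppID entries. Rows 1 and 2 agree on SName, PName; apply SName, PName→Cost and equate their Cost entries. No row becomes fully distinguished — the join is lossy.
Dependency preservation: the restricted closure of {Color} across the fragments never reaches {SName, SuppID}, so Color → SName, SuppID cannot be enforced without a join — not preserved.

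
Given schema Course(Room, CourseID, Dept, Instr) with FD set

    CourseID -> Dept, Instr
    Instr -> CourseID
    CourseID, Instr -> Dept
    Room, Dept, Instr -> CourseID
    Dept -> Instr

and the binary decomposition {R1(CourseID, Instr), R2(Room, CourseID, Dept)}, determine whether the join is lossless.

Common attributes: R1 ∩ R2 = {CourseID}.
Closure of {CourseID}: CourseID → Dept, Instr applies, adding Dept, Instr. So (CourseID)⁺ = {CourseID, Dept, Instr}.
This closure contains every attribute of R1, so R1 ∩ R2 → R1. The join is lossless.

Yes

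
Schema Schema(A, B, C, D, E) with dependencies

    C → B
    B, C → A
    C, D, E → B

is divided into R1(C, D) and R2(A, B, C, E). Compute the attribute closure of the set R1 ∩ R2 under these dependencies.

R1 ∩ R2 = {C}.
C → B applies, adding B
B, C → A applies, adding A
Closure: {A, B, C}.

A, B, C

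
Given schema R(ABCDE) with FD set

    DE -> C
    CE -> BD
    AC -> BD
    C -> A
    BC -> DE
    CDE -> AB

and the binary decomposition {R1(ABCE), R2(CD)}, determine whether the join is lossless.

Yes

Common attributes: R1 ∩ R2 = {C}.
Closure of {C}: C → A applies, adding A; AC → BD applies, adding BD; BC → DE applies, adding E. So (C)⁺ = {ABCDE}.
This closure contains every attribute of R1, so R1 ∩ R2 → R1. The join is lossless.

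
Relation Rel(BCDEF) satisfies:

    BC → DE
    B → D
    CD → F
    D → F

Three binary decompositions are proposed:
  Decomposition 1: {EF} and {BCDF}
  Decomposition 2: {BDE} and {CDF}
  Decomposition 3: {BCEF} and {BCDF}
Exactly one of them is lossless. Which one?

Decomposition 3

Decomposition 1: common = {F}, closure = {F} → lossy.
Decomposition 2: common = {D}, closure = {DF} → lossy.
Decomposition 3: common = {BCF}, closure = {BCDEF} → lossless.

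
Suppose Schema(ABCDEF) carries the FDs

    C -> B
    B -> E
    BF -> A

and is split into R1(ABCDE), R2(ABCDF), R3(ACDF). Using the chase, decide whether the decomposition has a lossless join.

Chase test. Columns are ABCDEF; row i has aⱼ where attribute j ∈ Ri, else bᵢⱼ.
Initial tableau (one row per fragment):
  row 1: a1 a2 a3 a4 a5 b16
  row 2: a1 a2 a3 a4 b25 a6
  row 3: a1 b32 a3 a4 b35 a6
Rows 1 and 3 agree on C; apply C→B and equate their B entries.
Rows 1 and 2 agree on B; apply B→E and equate their E entries.
Rows 1 and 3 agree on B; apply B→E and equate their E entries.
Row 2 is now all distinguished symbols — the join is lossless.

Yes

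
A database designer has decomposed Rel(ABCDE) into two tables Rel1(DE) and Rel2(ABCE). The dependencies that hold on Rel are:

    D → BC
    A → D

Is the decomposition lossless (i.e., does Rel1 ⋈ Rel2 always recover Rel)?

No

Common attributes: Rel1 ∩ Rel2 = {E}.
No dependency enlarges {E}, so (E)⁺ = {E}.
The closure contains neither all of Rel1 = {DE} nor all of Rel2 = {ABCE}, so the common attributes are not a superkey of either fragment. The join is lossy.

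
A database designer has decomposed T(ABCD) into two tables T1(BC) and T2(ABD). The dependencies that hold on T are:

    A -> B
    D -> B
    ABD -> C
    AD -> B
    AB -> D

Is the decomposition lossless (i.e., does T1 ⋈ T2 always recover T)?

Common attributes: T1 ∩ T2 = {B}.
No dependency enlarges {B}, so (B)⁺ = {B}.
The closure contains neither all of T1 = {BC} nor all of T2 = {ABD}, so the common attributes are not a superkey of either fragment. The join is lossy.

No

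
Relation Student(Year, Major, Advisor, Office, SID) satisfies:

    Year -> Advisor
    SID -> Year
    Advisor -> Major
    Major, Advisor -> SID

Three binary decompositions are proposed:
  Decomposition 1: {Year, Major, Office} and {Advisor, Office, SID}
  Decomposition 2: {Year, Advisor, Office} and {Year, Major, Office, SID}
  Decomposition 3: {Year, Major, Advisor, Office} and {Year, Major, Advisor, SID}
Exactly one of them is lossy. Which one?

Decomposition 1: common = {Office}, closure = {Office} → lossy.
Decomposition 2: common = {Year, Office}, closure = {Year, Major, Advisor, Office, SID} → lossless.
Decomposition 3: common = {Year, Major, Advisor}, closure = {Year, Major, Advisor, SID} → lossless.

Decomposition 1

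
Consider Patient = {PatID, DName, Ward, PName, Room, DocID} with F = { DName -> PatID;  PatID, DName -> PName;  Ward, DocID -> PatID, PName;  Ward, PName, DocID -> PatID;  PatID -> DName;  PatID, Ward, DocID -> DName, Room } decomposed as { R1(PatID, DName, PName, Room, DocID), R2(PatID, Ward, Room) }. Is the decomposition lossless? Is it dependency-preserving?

Lossless test: (PatID, Room)⁺ = {PatID, DName, PName, Room}, which is a superkey of neither fragment — lossy.
Dependency preservation: the restricted closure of {Ward, DocID} across the fragments never reaches {PatID, PName}, so Ward, DocID → PatID, PName cannot be enforced without a join — not preserved.

lossy and not dependency-preserving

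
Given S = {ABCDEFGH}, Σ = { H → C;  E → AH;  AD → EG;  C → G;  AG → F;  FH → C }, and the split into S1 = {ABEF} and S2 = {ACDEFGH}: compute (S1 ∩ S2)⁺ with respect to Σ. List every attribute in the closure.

ACEFGH

S1 ∩ S2 = {AEF}.
E → AH applies, adding H
FH → C applies, adding C
C → G applies, adding G
Closure: {ACEFGH}.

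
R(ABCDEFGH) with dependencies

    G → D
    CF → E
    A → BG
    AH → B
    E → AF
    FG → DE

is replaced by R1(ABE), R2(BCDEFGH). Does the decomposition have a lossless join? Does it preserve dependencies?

Lossless test: (BE)⁺ = {ABDEFG}, which contains all of one fragment — lossless.
Dependency preservation: the restricted closure of {A} across the fragments never reaches {BG}, so A → BG cannot be enforced without a join — not preserved.

lossless but not dependency-preserving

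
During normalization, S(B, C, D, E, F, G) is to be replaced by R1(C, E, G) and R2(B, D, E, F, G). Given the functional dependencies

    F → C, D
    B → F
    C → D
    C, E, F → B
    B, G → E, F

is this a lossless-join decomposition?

No

Common attributes: R1 ∩ R2 = {E, G}.
No dependency enlarges {E, G}, so (E, G)⁺ = {E, G}.
The closure contains neither all of R1 = {C, E, G} nor all of R2 = {B, D, E, F, G}, so the common attributes are not a superkey of either fragment. The join is lossy.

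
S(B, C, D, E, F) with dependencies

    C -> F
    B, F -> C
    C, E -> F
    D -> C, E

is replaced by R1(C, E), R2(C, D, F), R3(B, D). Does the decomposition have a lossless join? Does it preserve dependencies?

Lossless test (chase): Rows 1 and 2 agree on C; apply C→F and equate their F entries. Rows 2 and 3 agree on D; apply D→C, E and equate their C, E entries. Rows 1 and 3 agree on C; apply C→F and equate their F entries. No row becomes fully distinguished — the join is lossy.
Dependency preservation: the restricted closure of {B, F} across the fragments never reaches {C}, so B, F → C cannot be enforced without a join — not preserved.

lossy and not dependency-preserving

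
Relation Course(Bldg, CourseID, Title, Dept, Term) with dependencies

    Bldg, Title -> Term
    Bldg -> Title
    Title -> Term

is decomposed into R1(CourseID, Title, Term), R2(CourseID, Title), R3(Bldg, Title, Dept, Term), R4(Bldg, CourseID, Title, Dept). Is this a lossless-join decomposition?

Chase test. Columns are Bldg, CourseID, Title, Dept, Term; row i has aⱼ where attribute j ∈ Ri, else bᵢⱼ.
Initial tableau (one row per fragment):
  row 1: b11 a2 a3 b14 a5
  row 2: b21 a2 a3 b24 b25
  row 3: a1 b32 a3 a4 a5
  row 4: a1 a2 a3 a4 b45
Rows 3 and 4 agree on Bldg, Title; apply Bldg, Title→Term and equate their Term entries.
Rows 1 and 2 agree on Title; apply Title→Term and equate their Term entries.
Row 4 is now all distinguished symbols — the join is lossless.

Yes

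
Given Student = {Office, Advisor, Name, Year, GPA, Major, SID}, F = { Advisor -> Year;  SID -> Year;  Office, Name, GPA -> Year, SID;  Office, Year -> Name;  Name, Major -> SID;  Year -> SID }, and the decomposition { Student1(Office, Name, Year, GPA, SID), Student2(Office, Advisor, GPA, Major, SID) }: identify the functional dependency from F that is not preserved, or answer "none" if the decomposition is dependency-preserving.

Check Name, Major → SID: no single fragment contains all of {Name, Major, SID}, and the restricted closure of {Name, Major} across the fragments never reaches {SID}.
Advisor → Year is preserved.
SID → Year is preserved.
Office, Name, GPA → Year, SID is preserved.
Office, Year → Name is preserved.
Year → SID is preserved.

Name, Major -> SID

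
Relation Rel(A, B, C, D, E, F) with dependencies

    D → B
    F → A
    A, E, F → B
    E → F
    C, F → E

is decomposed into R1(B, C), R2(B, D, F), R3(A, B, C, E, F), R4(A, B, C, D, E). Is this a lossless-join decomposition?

Chase test. Columns are A, B, C, D, E, F; row i has aⱼ where attribute j ∈ Ri, else bᵢⱼ.
Initial tableau (one row per fragment):
  row 1: b11 a2 a3 b14 b15 b16
  row 2: b21 a2 b23 a4 b25 a6
  row 3: a1 a2 a3 b34 a5 a6
  row 4: a1 a2 a3 a4 a5 b46
Rows 2 and 3 agree on F; apply F→A and equate their A entries.
Rows 3 and 4 agree on E; apply E→F and equate their F entries.
Row 4 is now all distinguished symbols — the join is lossless.

Yes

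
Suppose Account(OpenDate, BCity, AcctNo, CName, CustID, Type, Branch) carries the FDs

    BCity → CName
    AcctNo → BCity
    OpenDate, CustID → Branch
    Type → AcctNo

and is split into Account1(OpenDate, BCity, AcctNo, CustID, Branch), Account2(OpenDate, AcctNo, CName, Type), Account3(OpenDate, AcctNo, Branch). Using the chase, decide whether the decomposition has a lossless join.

No

Chase test. Columns are OpenDate, BCity, AcctNo, CName, CustID, Type, Branch; row i has aⱼ where attribute j ∈ Accounti, else bᵢⱼ.
Initial tableau (one row per fragment):
  row 1: a1 a2 a3 b14 a5 b16 a7
  row 2: a1 b22 a3 a4 b25 a6 b27
  row 3: a1 b32 a3 b34 b35 b36 a7
Rows 1 and 2 agree on AcctNo; apply AcctNo→BCity and equate their BCity entries.
Rows 1 and 3 agree on AcctNo; apply AcctNo→BCity and equate their BCity entries.
Rows 1 and 2 agree on BCity; apply BCity→CName and equate their CName entries.
Rows 1 and 3 agree on BCity; apply BCity→CName and equate their CName entries.
No row becomes fully distinguished — the join is lossy.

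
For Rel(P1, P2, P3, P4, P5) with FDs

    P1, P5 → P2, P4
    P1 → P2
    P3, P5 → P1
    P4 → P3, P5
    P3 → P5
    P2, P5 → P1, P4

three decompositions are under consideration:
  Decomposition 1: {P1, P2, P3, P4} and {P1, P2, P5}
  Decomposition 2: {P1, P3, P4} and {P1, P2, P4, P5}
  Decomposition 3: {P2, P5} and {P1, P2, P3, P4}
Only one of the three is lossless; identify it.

Decomposition 1: common = {P1, P2}, closure = {P1, P2} → lossy.
Decomposition 2: common = {P1, P4}, closure = {P1, P2, P3, P4, P5} → lossless.
Decomposition 3: common = {P2}, closure = {P2} → lossy.

Decomposition 2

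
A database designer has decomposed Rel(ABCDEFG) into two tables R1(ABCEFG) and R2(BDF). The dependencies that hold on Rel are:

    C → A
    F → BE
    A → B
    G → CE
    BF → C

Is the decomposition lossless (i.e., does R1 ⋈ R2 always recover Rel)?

No

Common attributes: R1 ∩ R2 = {BF}.
Closure of {BF}: F → BE applies, adding E; BF → C applies, adding C; C → A applies, adding A. So (BF)⁺ = {ABCEF}.
The closure contains neither all of R1 = {ABCEFG} nor all of R2 = {BDF}, so the common attributes are not a superkey of either fragment. The join is lossy.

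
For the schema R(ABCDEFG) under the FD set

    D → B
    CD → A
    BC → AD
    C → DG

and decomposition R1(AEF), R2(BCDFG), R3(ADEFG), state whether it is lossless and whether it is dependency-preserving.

lossy and not dependency-preserving

Lossless test (chase): Rows 2 and 3 agree on D; apply D→B and equate their B entries. No row becomes fully distinguished — the join is lossy.
Dependency preservation: the restricted closure of {CD} across the fragments never reaches {A}, so CD → A cannot be enforced without a join — not preserved.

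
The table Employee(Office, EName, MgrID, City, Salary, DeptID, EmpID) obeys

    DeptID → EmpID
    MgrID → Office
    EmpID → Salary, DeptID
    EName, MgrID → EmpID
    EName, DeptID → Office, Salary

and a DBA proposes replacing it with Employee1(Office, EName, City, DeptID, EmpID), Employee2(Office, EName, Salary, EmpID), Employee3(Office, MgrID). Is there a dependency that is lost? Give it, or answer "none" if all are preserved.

EName, MgrID → EmpID

Check EName, MgrID → EmpID: no single fragment contains all of {EName, MgrID, EmpID}, and the restricted closure of {EName, MgrID} across the fragments never reaches {EmpID}.
DeptID → EmpID is preserved.
MgrID → Office is preserved.
EmpID → Salary, DeptID is preserved.
EName, DeptID → Office, Salary is preserved.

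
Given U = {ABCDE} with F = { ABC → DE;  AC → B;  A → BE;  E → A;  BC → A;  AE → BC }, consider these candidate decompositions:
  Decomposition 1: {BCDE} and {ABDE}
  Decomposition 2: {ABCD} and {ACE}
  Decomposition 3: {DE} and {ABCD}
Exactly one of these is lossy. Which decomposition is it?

Decomposition 3

Decomposition 1: common = {BDE}, closure = {ABCDE} → lossless.
Decomposition 2: common = {AC}, closure = {ABCDE} → lossless.
Decomposition 3: common = {D}, closure = {D} → lossy.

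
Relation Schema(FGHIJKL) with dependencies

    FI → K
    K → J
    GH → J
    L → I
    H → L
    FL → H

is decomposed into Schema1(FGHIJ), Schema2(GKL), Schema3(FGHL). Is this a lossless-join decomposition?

Chase test. Columns are FGHIJKL; row i has aⱼ where attribute j ∈ Schemai, else bᵢⱼ.
Initial tableau (one row per fragment):
  row 1: a1 a2 a3 a4 a5 b16 b17
  row 2: b21 a2 b23 b24 b25 a6 a7
  row 3: a1 a2 a3 b34 b35 b36 a7
Rows 1 and 3 agree on GH; apply GH→J and equate their J entries.
Rows 2 and 3 agree on L; apply L→I and equate their I entries.
Rows 1 and 3 agree on H; apply H→L and equate their L entries.
Rows 1 and 2 agree on L; apply L→I and equate their I entries.
Rows 1 and 3 agree on FI; apply FI→K and equate their K entries.
No row becomes fully distinguished — the join is lossy.

No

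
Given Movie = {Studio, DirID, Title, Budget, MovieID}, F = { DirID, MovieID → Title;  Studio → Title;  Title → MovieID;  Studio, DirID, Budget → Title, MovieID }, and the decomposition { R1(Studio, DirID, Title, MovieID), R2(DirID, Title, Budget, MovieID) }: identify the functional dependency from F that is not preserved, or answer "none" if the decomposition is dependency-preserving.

none

DirID, MovieID → Title lies within R1.
Studio → Title lies within R1.
Title → MovieID lies within R1.
Studio, DirID, Budget → Title, MovieID: restricted closure across fragments reaches Title, MovieID.
Every dependency is enforceable on the fragments, so the decomposition is dependency-preserving.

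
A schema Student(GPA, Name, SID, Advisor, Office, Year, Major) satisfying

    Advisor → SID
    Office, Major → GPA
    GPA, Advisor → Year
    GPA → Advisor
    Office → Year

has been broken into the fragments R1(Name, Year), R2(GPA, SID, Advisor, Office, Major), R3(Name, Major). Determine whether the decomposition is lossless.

No

Chase test. Columns are GPA, Name, SID, Advisor, Office, Year, Major; row i has aⱼ where attribute j ∈ Ri, else bᵢⱼ.
Initial tableau (one row per fragment):
  row 1: b11 a2 b13 b14 b15 a6 b17
  row 2: a1 b22 a3 a4 a5 b26 a7
  row 3: b31 a2 b33 b34 b35 b36 a7
No row becomes fully distinguished — the join is lossy.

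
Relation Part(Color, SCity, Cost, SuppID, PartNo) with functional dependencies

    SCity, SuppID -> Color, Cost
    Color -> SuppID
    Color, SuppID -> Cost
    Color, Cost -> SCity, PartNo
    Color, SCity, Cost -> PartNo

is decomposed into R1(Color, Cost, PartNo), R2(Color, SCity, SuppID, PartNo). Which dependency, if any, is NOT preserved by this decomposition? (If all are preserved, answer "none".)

SCity, SuppID → Color, Cost: restricted closure across fragments reaches Color, Cost.
Color → SuppID lies within R2.
Color, SuppID → Cost: restricted closure across fragments reaches Cost.
Color, Cost → SCity, PartNo: restricted closure across fragments reaches SCity, PartNo.
Color, SCity, Cost → PartNo: restricted closure across fragments reaches PartNo.
Every dependency is enforceable on the fragments, so the decomposition is dependency-preserving.

none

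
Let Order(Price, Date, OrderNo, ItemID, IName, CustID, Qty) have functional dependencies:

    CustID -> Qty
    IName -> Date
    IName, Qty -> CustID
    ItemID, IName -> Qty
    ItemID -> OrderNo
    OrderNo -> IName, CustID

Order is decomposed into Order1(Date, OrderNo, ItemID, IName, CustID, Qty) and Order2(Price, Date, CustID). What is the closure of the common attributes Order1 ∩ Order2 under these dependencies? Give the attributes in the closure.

Order1 ∩ Order2 = {Date, CustID}.
CustID → Qty applies, adding Qty
Closure: {Date, CustID, Qty}.

Date, CustID, Qty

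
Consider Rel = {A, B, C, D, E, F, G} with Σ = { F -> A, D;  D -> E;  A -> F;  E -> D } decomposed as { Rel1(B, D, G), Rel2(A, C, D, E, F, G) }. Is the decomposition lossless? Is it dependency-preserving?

Lossless test: (D, G)⁺ = {D, E, G}, which is a superkey of neither fragment — lossy.
Dependency preservation: every FD's attributes lie within a single fragment, so each can be enforced locally — preserved.

lossy but dependency-preserving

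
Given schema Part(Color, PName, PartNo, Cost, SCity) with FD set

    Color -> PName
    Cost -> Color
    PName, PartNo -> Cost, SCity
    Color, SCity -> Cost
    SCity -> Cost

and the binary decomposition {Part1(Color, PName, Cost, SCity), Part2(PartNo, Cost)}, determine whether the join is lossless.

No

Common attributes: Part1 ∩ Part2 = {Cost}.
Closure of {Cost}: Cost → Color applies, adding Color; Color → PName applies, adding PName. So (Cost)⁺ = {Color, PName, Cost}.
The closure contains neither all of Part1 = {Color, PName, Cost, SCity} nor all of Part2 = {PartNo, Cost}, so the common attributes are not a superkey of either fragment. The join is lossy.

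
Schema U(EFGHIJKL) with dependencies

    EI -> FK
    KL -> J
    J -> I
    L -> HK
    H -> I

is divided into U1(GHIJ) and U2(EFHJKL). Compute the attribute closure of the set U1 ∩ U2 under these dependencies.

HIJ

U1 ∩ U2 = {HJ}.
J → I applies, adding I
Closure: {HIJ}.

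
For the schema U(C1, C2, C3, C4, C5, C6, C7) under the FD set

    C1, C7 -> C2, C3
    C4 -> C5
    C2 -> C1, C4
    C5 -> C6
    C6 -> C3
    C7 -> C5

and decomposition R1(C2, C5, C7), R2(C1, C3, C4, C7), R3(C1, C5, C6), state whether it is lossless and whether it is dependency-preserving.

lossy and not dependency-preserving

Lossless test (chase): Rows 1 and 3 agree on C5; apply C5→C6 and equate their C6 entries. Rows 1 and 3 agree on C6; apply C6→C3 and equate their C3 entries. Rows 1 and 2 agree on C7; apply C7→C5 and equate their C5 entries. Rows 1 and 2 agree on C5; apply C5→C6 and equate their C6 entries. Rows 1 and 2 agree on C6; apply C6→C3 and equate their C3 entries. No row becomes fully distinguished — the join is lossy.
Dependency preservation: the restricted closure of {C1, C7} across the fragments never reaches {C2, C3}, so C1, C7 → C2, C3 cannot be enforced without a join — not preserved.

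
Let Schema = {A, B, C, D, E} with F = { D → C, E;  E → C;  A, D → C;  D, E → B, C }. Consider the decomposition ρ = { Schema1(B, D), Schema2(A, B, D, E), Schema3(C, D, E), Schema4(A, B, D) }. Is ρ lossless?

Yes

Chase test. Columns are A, B, C, D, E; row i has aⱼ where attribute j ∈ Schemai, else bᵢⱼ.
Initial tableau (one row per fragment):
  row 1: b11 a2 b13 a4 b15
  row 2: a1 a2 b23 a4 a5
  row 3: b31 b32 a3 a4 a5
  row 4: a1 a2 b43 a4 b45
Rows 1 and 2 agree on D; apply D→C, E and equate their C, E entries.
Rows 1 and 3 agree on D; apply D→C, E and equate their C, E entries.
Rows 1 and 4 agree on D; apply D→C, E and equate their C, E entries.
Rows 1 and 3 agree on D, E; apply D, E→B, C and equate their B, C entries.
Row 2 is now all distinguished symbols — the join is lossless.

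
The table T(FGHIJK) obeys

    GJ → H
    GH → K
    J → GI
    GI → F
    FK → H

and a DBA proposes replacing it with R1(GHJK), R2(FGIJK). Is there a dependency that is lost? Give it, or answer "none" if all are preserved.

Check FK → H: no single fragment contains all of {FHK}, and the restricted closure of {FK} across the fragments never reaches {H}.
GJ → H is preserved.
GH → K is preserved.
J → GI is preserved.
GI → F is preserved.

FK → H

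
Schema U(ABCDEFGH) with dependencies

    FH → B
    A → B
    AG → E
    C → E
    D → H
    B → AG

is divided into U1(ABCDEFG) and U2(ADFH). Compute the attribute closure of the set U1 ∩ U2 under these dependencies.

ABDEFGH

U1 ∩ U2 = {ADF}.
A → B applies, adding B
D → H applies, adding H
B → AG applies, adding G
AG → E applies, adding E
Closure: {ABDEFGH}.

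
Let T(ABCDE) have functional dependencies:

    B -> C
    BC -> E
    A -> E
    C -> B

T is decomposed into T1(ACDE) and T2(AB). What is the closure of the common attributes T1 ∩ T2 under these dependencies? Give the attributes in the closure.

T1 ∩ T2 = {A}.
A → E applies, adding E
Closure: {AE}.

AE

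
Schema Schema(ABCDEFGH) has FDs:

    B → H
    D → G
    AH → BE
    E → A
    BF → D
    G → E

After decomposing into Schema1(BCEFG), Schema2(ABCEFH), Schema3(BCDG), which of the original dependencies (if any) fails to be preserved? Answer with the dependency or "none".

BF → D

Check BF → D: no single fragment contains all of {BDF}, and the restricted closure of {BF} across the fragments never reaches {D}.
B → H is preserved.
D → G is preserved.
AH → BE is preserved.
E → A is preserved.
G → E is preserved.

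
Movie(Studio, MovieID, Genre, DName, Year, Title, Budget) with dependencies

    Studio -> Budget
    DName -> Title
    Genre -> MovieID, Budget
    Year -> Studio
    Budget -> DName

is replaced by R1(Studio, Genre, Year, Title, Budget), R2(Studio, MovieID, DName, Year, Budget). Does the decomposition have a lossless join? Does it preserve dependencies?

Lossless test: (Studio, Year, Budget)⁺ = {Studio, DName, Year, Title, Budget}, which is a superkey of neither fragment — lossy.
Dependency preservation: the restricted closure of {DName} across the fragments never reaches {Title}, so DName → Title cannot be enforced without a join — not preserved.

lossy and not dependency-preserving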